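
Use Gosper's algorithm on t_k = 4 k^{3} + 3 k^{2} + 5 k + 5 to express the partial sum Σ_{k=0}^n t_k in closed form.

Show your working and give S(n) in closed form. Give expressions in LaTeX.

S(n) = n^{4} + 3 n^{3} + 5 n^{2} + 8 n + 5

Step 1: r(k) = (4*k**3 + 15*k**2 + 23*k + 17)/(4*k**3 + 3*k**2 + 5*k + 5).
Gosper form: A/B · C(k+1)/C(k) with A=1, B=1, C=k**3 + 3*k**2/4 + 5*k/4 + 5/4.
Key eq: (1)·f(k+1) = (1)·f(k) + (k**3 + 3*k**2/4 + 5*k/4 + 5/4).
deg f ≤ 4 (via 0,0,3).
Match coefficients ⇒ f(k) = k*(k**3 - k**2 + 2*k + 3)/4.
Then R = B(k−1)f/C = k*(k**3 - k**2 + 2*k + 3)/(4*k**3 + 3*k**2 + 5*k + 5), so s_k = R(k)·t_k = k*(k**3 - k**2 + 2*k + 3).
Δs = 4*k**3 + 3*k**2 + 5*k + 5, as required.
Σ_(k=0)^n t_k = s_(n+1) − s_(0) = (n**4 + 3*n**3 + 5*n**2 + 8*n + 5) − (0), i.e. n**4 + 3*n**3 + 5*n**2 + 8*n + 5.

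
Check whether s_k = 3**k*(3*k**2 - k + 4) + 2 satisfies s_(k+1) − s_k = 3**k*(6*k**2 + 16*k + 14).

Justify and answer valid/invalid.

Valid — Δs_k = t_k.

s_(k+1) = 3**(k + 1)*(-k + 3*(k + 1)**2 + 3) + 2
s_(k+1) − s_k = 3**k*(6*k**2 + 16*k + 14)
(s_(k+1) − s_k) − t_k = 0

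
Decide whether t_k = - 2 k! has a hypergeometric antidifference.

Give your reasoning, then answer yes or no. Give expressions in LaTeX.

No. Not Gosper-summable.

t_(k+1)/t_k = k + 1.
Take A(k)=k + 1, B(k)=1, C(k)=1.
f must satisfy (k + 1)·f(k+1) − (1)·f(k) = 1.
d = -1 from the (1,0,0) case.
Bound -1 < 0, so the key equation has no polynomial solution.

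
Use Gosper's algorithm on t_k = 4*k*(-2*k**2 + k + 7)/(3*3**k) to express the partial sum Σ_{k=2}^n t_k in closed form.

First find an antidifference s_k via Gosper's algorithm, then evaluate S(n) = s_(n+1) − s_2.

Ratio r(k) = (k + 1)*(k - 2*(k + 1)**2 + 8)/(3*k*(-2*k**2 + k + 7)).
Factor: A=1/3; B=1; C=k**3 - k**2/2 - 7*k/2.
Key eq: (1/3)·f(k+1) = (1)·f(k) + (k**3 - k**2/2 - 7*k/2).
From deg A=0, deg B=0, deg C=3: d=3.
Match coefficients ⇒ f(k) = -3*(2*k**3 + 2*k**2 - 2*k + 1)/4.
Get s_k = R·t_k = 2*(2*k**3 + 2*k**2 - 2*k + 1)/3**k with R(k) = B(k−1)f(k)/C(k) = -3*(2*k**3 + 2*k**2 - 2*k + 1)/(2*k*(2*k**2 - k - 7)).
Check: Δs_k = 4*k*(-2*k**2 + k + 7)/(3*3**k). ✓
s_(n+1) = 2*3**(-n - 1)*(2*n**3 + 8*n**2 + 8*n + 3) and s_(2) = 14/3, so S(n) = 2*3**(-n - 1)*(-7*3**n + 2*n**3 + 8*n**2 + 8*n + 3).

S(n) = 2*3**(-n - 1)*(-7*3**n + 2*n**3 + 8*n**2 + 8*n + 3)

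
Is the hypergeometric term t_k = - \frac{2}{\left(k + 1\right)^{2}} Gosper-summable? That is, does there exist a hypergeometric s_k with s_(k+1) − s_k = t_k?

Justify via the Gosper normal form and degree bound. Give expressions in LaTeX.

r(k) = (k + 1)**2/(k + 2)**2 after simplifying.
A = k**2 + 2*k + 1, B = k**2 + 4*k + 4, C = 1.
Need (k**2 + 2*k + 1)·f(k+1) − (k**2 + 2*k + 1)·f(k) = 1.
deg f ≤ 0 (via 2,2,0).
Put f(k) = c0: A·f(k+1) − B(k−1)·f(k) − C = -1; need -1 = 0 — inconsistent ⇒ no f, not summable.

No — t_k has no hypergeometric antidifference.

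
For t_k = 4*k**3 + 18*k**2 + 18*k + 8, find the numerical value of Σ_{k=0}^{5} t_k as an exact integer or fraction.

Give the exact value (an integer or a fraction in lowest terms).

Step 1: r(k) = (2*k**3 + 15*k**2 + 33*k + 24)/(2*k**3 + 9*k**2 + 9*k + 4).
Factor: A=1; B=1; C=k**3 + 9*k**2/2 + 9*k/2 + 2.
Set up (1)·f(k+1) − (1)·f(k) − (k**3 + 9*k**2/2 + 9*k/2 + 2) = 0.
deg f ≤ 4 (via 0,0,3).
Solving with deg f ≤ 4: f(k) = k*(k**3 + 4*k**2 + k + 2)/4.
So s_k = (B(k−1)f/C)·t_k = (k*(k**3 + 4*k**2 + k + 2)/(2*(2*k**3 + 9*k**2 + 9*k + 4)))·t_k = k*(k**3 + 4*k**2 + k + 2).
Verify: 4*k**3 + 18*k**2 + 18*k + 8 matches t_k.
Σ_(k=0)^(5) t_k = s_(6) − s_(0) = 2208 − (0) = 2208.

Σ = 2208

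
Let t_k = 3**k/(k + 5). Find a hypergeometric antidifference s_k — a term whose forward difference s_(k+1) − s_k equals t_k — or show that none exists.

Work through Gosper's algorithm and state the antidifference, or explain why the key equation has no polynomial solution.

no hypergeometric antidifference exists

Compute t_(k+1)/t_k: get 3*(k + 5)/(k + 6).
So A=3*k + 15 and B=k + 6, with C=1.
Key eq: (3*k + 15)·f(k+1) = (k + 5)·f(k) + (1).
deg f ≤ -1 (via 1,1,0).
Negative degree bound (-1): no f exists, t_k not Gosper-summable.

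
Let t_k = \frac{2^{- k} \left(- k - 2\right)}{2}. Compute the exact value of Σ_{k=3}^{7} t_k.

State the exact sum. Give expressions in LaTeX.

r(k) = (k + 3)/(2*(k + 2)) after simplifying.
So A=1/2 and B=1, with C=k + 2.
Need (1/2)·f(k+1) − (1)·f(k) = k + 2.
Degrees (0,0,1) ⇒ d ≤ 1.
Solve for f: f(k) = -2*(k + 3) (degree 1 ≤ 1).
So s_k = (B(k−1)f/C)·t_k = (-2*(k + 3)/(k + 2))·t_k = (k + 3)/2**k.
Verify: (-k - 2)/(2*2**k) matches t_k.
Telescoping: Σ = s_(8) − s_(3) = 11/256 − (3/4) = -181/256.

Σ = -181/256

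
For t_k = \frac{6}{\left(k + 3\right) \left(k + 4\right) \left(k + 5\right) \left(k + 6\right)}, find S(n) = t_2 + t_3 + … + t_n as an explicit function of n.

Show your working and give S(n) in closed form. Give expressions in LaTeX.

Step 1: r(k) = (k + 3)/(k + 7).
Factor: A=k + 3; B=k + 7; C=1.
f must satisfy (k + 3)·f(k+1) − (k + 6)·f(k) = 1.
d = 3 from the (1,1,0) case.
Solving with deg f ≤ 3: f(k) = k*(k**2 + 12*k + 47)/180.
Certificate R = B(k−1)f/C = k*(k + 6)*(k**2 + 12*k + 47)/180 gives s_k = k*(k**2 + 12*k + 47)/(30*(k + 3)*(k + 4)*(k + 5)).
Δs = 6/(k**4 + 18*k**3 + 119*k**2 + 342*k + 360), as required.
Telescope: S(n) = s_(n+1) − s_(2) = (n**3 + 15*n**2 + 74*n + 60)/(30*(n**3 + 15*n**2 + 74*n + 120)) − (1/42) = (n**3 + 15*n**2 + 74*n - 90)/(105*(n**3 + 15*n**2 + 74*n + 120)).

S(n) = \frac{n^{3} + 15 n^{2} + 74 n - 90}{105 \left(n^{3} + 15 n^{2} + 74 n + 120\right)}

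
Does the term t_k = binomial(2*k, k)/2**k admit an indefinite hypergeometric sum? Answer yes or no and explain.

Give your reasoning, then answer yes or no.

No — key equation has no polynomial f.

Ratio r(k) = (2*k + 1)/(k + 1).
Factor: A=2*k + 1; B=k + 1; C=1.
f must satisfy (2*k + 1)·f(k+1) − (k)·f(k) = 1.
Bound: deg f ≤ -1.
deg f ≤ -1 is impossible — no certificate.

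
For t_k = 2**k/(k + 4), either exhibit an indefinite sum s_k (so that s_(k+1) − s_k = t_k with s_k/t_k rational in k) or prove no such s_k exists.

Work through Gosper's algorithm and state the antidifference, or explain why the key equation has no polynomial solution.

none — t_k is not Gosper-summable

t_(k+1)/t_k = 2*(k + 4)/(k + 5).
So A=2*k + 8 and B=k + 5, with C=1.
Key eq: (2*k + 8)·f(k+1) = (k + 4)·f(k) + (1).
deg f ≤ -1 (via 1,1,0).
Negative degree bound (-1): no f exists, t_k not Gosper-summable.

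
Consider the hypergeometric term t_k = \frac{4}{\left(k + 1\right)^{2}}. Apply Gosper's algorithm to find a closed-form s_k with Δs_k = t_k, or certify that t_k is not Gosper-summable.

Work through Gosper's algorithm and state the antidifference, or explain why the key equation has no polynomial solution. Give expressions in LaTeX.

none — t_k is not Gosper-summable

Step 1: r(k) = (k + 1)**2/(k + 2)**2.
Gosper form: A/B · C(k+1)/C(k) with A=k**2 + 2*k + 1, B=k**2 + 4*k + 4, C=1.
Set up (k**2 + 2*k + 1)·f(k+1) − (k**2 + 2*k + 1)·f(k) − (1) = 0.
deg f ≤ 0 (via 2,2,0).
Put f(k) = c0: A·f(k+1) − B(k−1)·f(k) − C = -1; need -1 = 0 — inconsistent ⇒ no f, not summable.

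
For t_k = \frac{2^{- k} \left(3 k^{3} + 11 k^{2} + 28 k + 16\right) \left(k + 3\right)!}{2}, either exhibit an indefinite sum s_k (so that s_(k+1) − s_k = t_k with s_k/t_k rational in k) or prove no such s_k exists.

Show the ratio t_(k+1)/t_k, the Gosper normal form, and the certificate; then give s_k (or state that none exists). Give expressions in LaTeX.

s_k = 2^{- k} \left(3 k^{2} - k + 4\right) \left(k + 3\right)!

Step 1: r(k) = (3*k**4 + 32*k**3 + 139*k**2 + 294*k + 232)/(2*(3*k**3 + 11*k**2 + 28*k + 16)).
Normal form (A,B,C) = (k/2 + 2, 1, k**3 + 11*k**2/3 + 28*k/3 + 16/3).
Key eq: (k/2 + 2)·f(k+1) = (1)·f(k) + (k**3 + 11*k**2/3 + 28*k/3 + 16/3).
Bound: deg f ≤ 2.
A polynomial solution: f(k) = 2*(3*k**2 - k + 4)/3.
R(k) = B(k−1)·f(k)/C(k) = 2*(3*k**2 - k + 4)/(3*k**3 + 11*k**2 + 28*k + 16); s_k = R·t_k = (3*k**2 - k + 4)*factorial(k + 3)/2**k.
Δs = (3*k**3 + 11*k**2 + 28*k + 16)*factorial(k + 3)/(2*2**k), as required.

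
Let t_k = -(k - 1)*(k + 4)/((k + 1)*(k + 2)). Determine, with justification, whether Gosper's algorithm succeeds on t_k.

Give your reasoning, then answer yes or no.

Yes. s_k = k*(5 - k)/(k + 1).

The ratio is k*(k + 1)*(k + 5)/((k - 1)*(k + 3)*(k + 4)).
So A=k + 1 and B=k + 3, with C=k**2 + 3*k - 4.
Set up (k + 1)·f(k+1) − (k + 2)·f(k) − (k**2 + 3*k - 4) = 0.
Bound: deg f ≤ 2.
A polynomial solution: f(k) = k*(k - 5).
Get s_k = R·t_k = k*(5 - k)/(k + 1) with R(k) = B(k−1)f(k)/C(k) = k*(k - 5)*(k + 2)/((k - 1)*(k + 4)).
s_(k+1) − s_k = (-k**2 - 3*k + 4)/(k**2 + 3*k + 2) = t_k.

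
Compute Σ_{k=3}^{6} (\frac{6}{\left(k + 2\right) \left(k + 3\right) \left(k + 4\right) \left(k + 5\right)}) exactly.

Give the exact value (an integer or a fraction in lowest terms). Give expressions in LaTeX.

r(k) = (k + 2)/(k + 6) after simplifying.
Gosper form: A/B · C(k+1)/C(k) with A=k + 2, B=k + 6, C=1.
Solve (k + 2)·f(k+1) − (k + 5)·f(k) = 1.
d = 3 from the (1,1,0) case.
Solve for f: f(k) = k*(k**2 + 9*k + 26)/72 (degree 3 ≤ 3).
R(k) = B(k−1)·f(k)/C(k) = k*(k + 5)*(k**2 + 9*k + 26)/72; s_k = R·t_k = k*(k**2 + 9*k + 26)/(12*(k + 2)*(k + 3)*(k + 4)).
Δs = 6/(k**4 + 14*k**3 + 71*k**2 + 154*k + 120), as required.
Telescoping: Σ = s_(7) − s_(3) = 161/1980 − (31/420) = 26/3465.

Σ = 26/3465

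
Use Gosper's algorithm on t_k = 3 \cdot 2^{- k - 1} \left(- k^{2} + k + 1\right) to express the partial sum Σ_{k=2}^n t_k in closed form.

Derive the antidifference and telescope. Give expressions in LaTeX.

Step 1: r(k) = (k**2 + k - 1)/(2*(k**2 - k - 1)).
Factor: A=1/2; B=1; C=k**2 - k - 1.
f must satisfy (1/2)·f(k+1) − (1)·f(k) = k**2 - k - 1.
Bound: deg f ≤ 2.
Match coefficients ⇒ f(k) = -2*(k**2 + k + 1).
Get s_k = R·t_k = 3*(k**2 + k + 1)/2**k with R(k) = B(k−1)f(k)/C(k) = -2*(k**2 + k + 1)/(k**2 - k - 1).
Check: Δs_k = 3*2**(-k - 1)*(-k**2 + k + 1). ✓
Σ_(k=2)^n t_k = s_(n+1) − s_(2) = (3*2**(-n - 1)*(n**2 + 3*n + 3)) − (21/4), i.e. 3*2**(-n - 2)*(-7*2**n + 2*n**2 + 6*n + 6).

S(n) = 3 \cdot 2^{- n - 2} \left(- 7 \cdot 2^{n} + 2 n^{2} + 6 n + 6\right)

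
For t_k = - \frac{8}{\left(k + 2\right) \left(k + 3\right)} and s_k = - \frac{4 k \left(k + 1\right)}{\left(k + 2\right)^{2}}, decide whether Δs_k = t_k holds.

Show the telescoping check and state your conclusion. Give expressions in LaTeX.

s_(k+1) = -4*(k + 1)*(k + 2)/(k + 3)**2
s_(k+1) − s_k = 4*(-3*k**2 - 11*k - 8)/(k**4 + 10*k**3 + 37*k**2 + 60*k + 36)
(s_(k+1) − s_k) − t_k = 4*(-k**2 - k + 4)/(k**4 + 10*k**3 + 37*k**2 + 60*k + 36)

Invalid: residual \frac{4 \left(- k^{2} - k + 4\right)}{k^{4} + 10 k^{3} + 37 k^{2} + 60 k + 36} ≠ 0.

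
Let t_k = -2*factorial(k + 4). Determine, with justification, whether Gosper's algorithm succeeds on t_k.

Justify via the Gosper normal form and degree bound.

No — negative degree bound, so no certificate f.

The ratio is k + 5.
Gosper form: A/B · C(k+1)/C(k) with A=k + 5, B=1, C=1.
f must satisfy (k + 5)·f(k+1) − (1)·f(k) = 1.
Degrees (1,0,0) ⇒ d ≤ -1.
Bound -1 < 0, so the key equation has no polynomial solution.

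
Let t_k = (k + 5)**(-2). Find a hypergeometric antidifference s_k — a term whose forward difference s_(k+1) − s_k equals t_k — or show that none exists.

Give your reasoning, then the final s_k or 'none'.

not Gosper-summable; s_k does not exist

Ratio r(k) = (k + 5)**2/(k + 6)**2.
Factor: A=k**2 + 10*k + 25; B=k**2 + 12*k + 36; C=1.
Need (k**2 + 10*k + 25)·f(k+1) − (k**2 + 10*k + 25)·f(k) = 1.
d = 0 from the (2,2,0) case.
Put f(k) = c0: A·f(k+1) − B(k−1)·f(k) − C = -1; need -1 = 0 — inconsistent ⇒ no f, not summable.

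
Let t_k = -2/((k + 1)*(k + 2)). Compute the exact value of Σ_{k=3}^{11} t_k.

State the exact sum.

Σ = -9/26

Step 1: r(k) = (k + 1)/(k + 3).
Factor: A=k + 1; B=k + 3; C=1.
Key eq: (k + 1)·f(k+1) = (k + 2)·f(k) + (1).
Bound: deg f ≤ 1.
Solve for f: f(k) = k (degree 1 ≤ 1).
Get s_k = R·t_k = -2*k/(k + 1) with R(k) = B(k−1)f(k)/C(k) = k*(k + 2).
Δs = -2/(k**2 + 3*k + 2), as required.
Σ_(k=3)^(11) t_k = s_(12) − s_(3) = -24/13 − (-3/2) = -9/26.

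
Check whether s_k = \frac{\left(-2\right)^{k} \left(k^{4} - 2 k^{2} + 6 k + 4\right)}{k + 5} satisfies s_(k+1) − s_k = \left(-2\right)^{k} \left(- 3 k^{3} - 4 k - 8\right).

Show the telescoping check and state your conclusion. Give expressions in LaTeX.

Invalid: residual \frac{\left(-2\right)^{k} \left(9 k^{4} + 48 k^{3} + 6 k^{2} + 90 k + 126\right)}{k^{2} + 11 k + 30} ≠ 0.

s_(k+1) = (-2)**(k + 1)*(6*k + (k + 1)**4 - 2*(k + 1)**2 + 10)/(k + 6)
s_(k+1) − s_k = (-2)**k*(-3*k**5 - 24*k**4 - 46*k**3 - 46*k**2 - 118*k - 114)/(k**2 + 11*k + 30)
(s_(k+1) − s_k) − t_k = (-2)**k*(9*k**4 + 48*k**3 + 6*k**2 + 90*k + 126)/(k**2 + 11*k + 30)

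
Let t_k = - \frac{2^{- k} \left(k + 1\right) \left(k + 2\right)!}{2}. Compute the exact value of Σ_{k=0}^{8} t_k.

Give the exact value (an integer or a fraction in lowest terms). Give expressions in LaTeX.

Compute t_(k+1)/t_k: get (k + 2)*(k + 3)/(2*(k + 1)).
A = k/2 + 3/2, B = 1, C = k + 1.
Key eq: (k/2 + 3/2)·f(k+1) = (1)·f(k) + (k + 1).
Degrees (1,0,1) ⇒ d ≤ 0.
A polynomial solution: f(k) = 2.
Get s_k = R·t_k = -factorial(k + 2)/2**k with R(k) = B(k−1)f(k)/C(k) = 2/(k + 1).
Check: Δs_k = -(k + 1)*factorial(k + 2)/(2*2**k). ✓
Evaluate s at k=9 and k=0: -155925/2 and -2; difference -155921/2.

Σ = -155921/2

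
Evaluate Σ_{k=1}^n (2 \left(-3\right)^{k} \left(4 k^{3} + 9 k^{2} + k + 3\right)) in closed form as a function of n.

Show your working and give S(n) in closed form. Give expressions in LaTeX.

The ratio is 3*(-4*k**3 - 21*k**2 - 31*k - 17)/(4*k**3 + 9*k**2 + k + 3).
Normal form (A,B,C) = (-3, 1, k**3 + 9*k**2/4 + k/4 + 3/4).
Need (-3)·f(k+1) − (1)·f(k) = k**3 + 9*k**2/4 + k/4 + 3/4.
deg f ≤ 3 (via 0,0,3).
Solving with deg f ≤ 3: f(k) = -(2*k**3 - 4*k + 3)/8.
Certificate R = B(k−1)f/C = -(2*k**3 - 4*k + 3)/(2*(4*k**3 + 9*k**2 + k + 3)) gives s_k = (-3)**k*(-2*k**3 + 4*k - 3).
Δs = 2*(-3)**k*(k**3 - 8*k + 3*(k + 1)**3), as required.
Telescope: S(n) = s_(n+1) − s_(1) = 3*(-3)**n*(2*n**3 + 6*n**2 + 2*n + 1) − (3) = 6*(-3)**n*n**3 + 18*(-3)**n*n**2 + 6*(-3)**n*n + 3*(-3)**n - 3.

S(n) = 6 \left(-3\right)^{n} n^{3} + 18 \left(-3\right)^{n} n^{2} + 6 \left(-3\right)^{n} n + 3 \left(-3\right)^{n} - 3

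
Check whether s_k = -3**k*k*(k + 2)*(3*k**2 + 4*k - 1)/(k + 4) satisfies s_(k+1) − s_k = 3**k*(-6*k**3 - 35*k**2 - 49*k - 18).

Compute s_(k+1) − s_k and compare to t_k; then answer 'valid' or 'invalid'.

s_(k+1) = -3**(k + 1)*(k + 1)*(k + 3)*(4*k + 3*(k + 1)**2 + 3)/(k + 5)
s_(k+1) − s_k = 3**k*(-6*k**5 - 77*k**4 - 372*k**3 - 789*k**2 - 712*k - 216)/(k**2 + 9*k + 20)
(s_(k+1) − s_k) − t_k = 3**k*(12*k**4 + 112*k**3 + 370*k**2 + 430*k + 144)/(k**2 + 9*k + 20)

Invalid: residual 3**k*(12*k**4 + 112*k**3 + 370*k**2 + 430*k + 144)/(k**2 + 9*k + 20) ≠ 0.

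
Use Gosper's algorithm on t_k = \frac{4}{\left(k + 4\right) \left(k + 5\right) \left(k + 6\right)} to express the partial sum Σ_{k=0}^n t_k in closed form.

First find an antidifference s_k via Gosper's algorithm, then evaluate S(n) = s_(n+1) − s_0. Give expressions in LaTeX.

S(n) = \frac{n^{2} + 11 n + 10}{10 \left(n^{2} + 11 n + 30\right)}

t_(k+1)/t_k = (k + 4)/(k + 7).
So A=k + 4 and B=k + 7, with C=1.
f must satisfy (k + 4)·f(k+1) − (k + 6)·f(k) = 1.
d = 2 from the (1,1,0) case.
Solve for f: f(k) = k*(k + 9)/40 (degree 2 ≤ 2).
Then R = B(k−1)f/C = k*(k + 6)*(k + 9)/40, so s_k = R(k)·t_k = k*(k + 9)/(10*(k + 4)*(k + 5)).
Check: Δs_k = 4/(k**3 + 15*k**2 + 74*k + 120). ✓
Σ_(k=0)^n t_k = s_(n+1) − s_(0) = ((n**2 + 11*n + 10)/(10*(n**2 + 11*n + 30))) − (0), i.e. (n**2 + 11*n + 10)/(10*(n**2 + 11*n + 30)).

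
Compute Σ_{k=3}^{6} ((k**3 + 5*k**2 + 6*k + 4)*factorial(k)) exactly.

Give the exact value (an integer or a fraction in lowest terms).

r(k) = (k**4 + 9*k**3 + 27*k**2 + 35*k + 16)/(k**3 + 5*k**2 + 6*k + 4) after simplifying.
Factor: A=k + 1; B=1; C=k**3 + 5*k**2 + 6*k + 4.
Need (k + 1)·f(k+1) − (1)·f(k) = k**3 + 5*k**2 + 6*k + 4.
Degrees (1,0,3) ⇒ d ≤ 2.
Coefficient equations give f(k) = k*(k + 3).
Get s_k = R·t_k = k*(k + 3)*factorial(k) with R(k) = B(k−1)f(k)/C(k) = k*(k + 3)/(k**3 + 5*k**2 + 6*k + 4).
s_(k+1) − s_k = (k**3 + 5*k**2 + 6*k + 4)*factorial(k) = t_k.
Σ_(k=3)^(6) t_k = s_(7) − s_(3) = 352800 − (108) = 352692.

Σ = 352692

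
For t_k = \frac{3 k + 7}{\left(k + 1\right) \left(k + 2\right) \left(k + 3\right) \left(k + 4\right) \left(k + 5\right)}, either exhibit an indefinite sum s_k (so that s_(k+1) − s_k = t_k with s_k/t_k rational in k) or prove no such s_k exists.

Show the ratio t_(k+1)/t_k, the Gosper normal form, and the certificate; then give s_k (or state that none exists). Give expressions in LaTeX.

s_k = \frac{k \left(k^{2} + 8 k + 19\right)}{12 \left(k^{3} + 8 k^{2} + 19 k + 12\right)}

The ratio is (k + 1)*(3*k + 10)/((k + 6)*(3*k + 7)).
Take A(k)=k + 1, B(k)=k + 6, C(k)=k + 7/3.
Need (k + 1)·f(k+1) − (k + 5)·f(k) = k + 7/3.
Bound: deg f ≤ 4.
Solve for f: f(k) = k*(k + 2)*(k**2 + 8*k + 19)/36 (degree 4 ≤ 4).
Certificate R = B(k−1)f/C = k*(k + 2)*(k + 5)*(k**2 + 8*k + 19)/(12*(3*k + 7)) gives s_k = k*(k**2 + 8*k + 19)/(12*(k**3 + 8*k**2 + 19*k + 12)).
Verify: (3*k + 7)/(k**5 + 15*k**4 + 85*k**3 + 225*k**2 + 274*k + 120) matches t_k.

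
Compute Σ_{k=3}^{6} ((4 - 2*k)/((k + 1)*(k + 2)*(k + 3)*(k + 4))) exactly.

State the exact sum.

Compute t_(k+1)/t_k: get (k - 1)*(k + 1)/((k - 2)*(k + 5)).
Factor: A=k + 1; B=k + 5; C=k - 2.
Solve (k + 1)·f(k+1) − (k + 4)·f(k) = k - 2.
Bound: deg f ≤ 3.
A polynomial solution: f(k) = -k*(k**2 + 6*k + 17)/12.
R(k) = B(k−1)·f(k)/C(k) = -k*(k + 4)*(k**2 + 6*k + 17)/(12*(k - 2)); s_k = R·t_k = k*(k**2 + 6*k + 17)/(6*(k + 1)*(k + 2)*(k + 3)).
Δs = 2*(2 - k)/(k**4 + 10*k**3 + 35*k**2 + 50*k + 24), as required.
Σ_(k=3)^(6) t_k = s_(7) − s_(3) = 7/40 − (11/60) = -1/120.

Σ = -1/120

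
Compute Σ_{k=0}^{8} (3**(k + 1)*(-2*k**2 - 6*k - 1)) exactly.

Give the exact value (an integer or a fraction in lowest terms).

Σ = -4723923

The ratio is 3*(2*k**2 + 10*k + 9)/(2*k**2 + 6*k + 1).
Factor: A=3; B=1; C=k**2 + 3*k + 1/2.
f must satisfy (3)·f(k+1) − (1)·f(k) = k**2 + 3*k + 1/2.
From deg A=0, deg B=0, deg C=2: d=2.
Coefficient equations give f(k) = (k - 1)*(k + 1)/2.
R(k) = B(k−1)·f(k)/C(k) = (k - 1)*(k + 1)/(2*k**2 + 6*k + 1); s_k = R·t_k = 3**(k + 1)*(1 - k**2).
s_(k+1) − s_k = 3**(k + 1)*(k**2 - 3*(k + 1)**2 + 2) = t_k.
Σ_(k=0)^(8) t_k = s_(9) − s_(0) = -4723920 − (3) = -4723923.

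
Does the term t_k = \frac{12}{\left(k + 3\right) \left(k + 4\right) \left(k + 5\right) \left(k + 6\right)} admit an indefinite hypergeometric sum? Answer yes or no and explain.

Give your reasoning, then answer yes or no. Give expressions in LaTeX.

Yes. s_k = \frac{k \left(k^{2} + 12 k + 47\right)}{15 \left(k + 3\right) \left(k + 4\right) \left(k + 5\right)}.

t_(k+1)/t_k = (k + 3)/(k + 7).
Take A(k)=k + 3, B(k)=k + 7, C(k)=1.
Key eq: (k + 3)·f(k+1) = (k + 6)·f(k) + (1).
Bound: deg f ≤ 3.
Coefficient equations give f(k) = k*(k**2 + 12*k + 47)/180.
Then R = B(k−1)f/C = k*(k + 6)*(k**2 + 12*k + 47)/180, so s_k = R(k)·t_k = k*(k**2 + 12*k + 47)/(15*(k + 3)*(k + 4)*(k + 5)).
Check: Δs_k = 12/(k**4 + 18*k**3 + 119*k**2 + 342*k + 360). ✓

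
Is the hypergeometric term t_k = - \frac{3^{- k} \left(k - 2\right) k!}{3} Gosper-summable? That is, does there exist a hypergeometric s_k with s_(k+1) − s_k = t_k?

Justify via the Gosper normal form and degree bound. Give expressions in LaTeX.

Yes. s_k = - 3^{- k} k!.

Ratio r(k) = (k**2 - 1)/(3*(k - 2)).
A = k/3 + 1/3, B = 1, C = k - 2.
Need (k/3 + 1/3)·f(k+1) − (1)·f(k) = k - 2.
deg f ≤ 0 (via 1,0,1).
A polynomial solution: f(k) = 3.
So s_k = (B(k−1)f/C)·t_k = (3/(k - 2))·t_k = -factorial(k)/3**k.
s_(k+1) − s_k = -(k - 2)*factorial(k)/(3*3**k) = t_k.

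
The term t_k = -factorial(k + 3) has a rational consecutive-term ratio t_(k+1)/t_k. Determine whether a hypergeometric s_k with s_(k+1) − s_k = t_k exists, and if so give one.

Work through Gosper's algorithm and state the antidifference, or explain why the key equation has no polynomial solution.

Ratio r(k) = k + 4.
A = k + 4, B = 1, C = 1.
Solve (k + 4)·f(k+1) − (1)·f(k) = 1.
d = -1 from the (1,0,0) case.
d = -1 < 0 ⇒ no nonzero polynomial f; not summable.

not Gosper-summable; s_k does not exist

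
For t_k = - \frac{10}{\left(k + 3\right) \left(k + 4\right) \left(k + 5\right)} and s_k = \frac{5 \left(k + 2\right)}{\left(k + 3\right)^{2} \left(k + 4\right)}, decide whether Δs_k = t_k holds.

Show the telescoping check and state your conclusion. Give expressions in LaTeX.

Invalid: residual \frac{5 \left(3 k + 11\right)}{k^{5} + 19 k^{4} + 143 k^{3} + 533 k^{2} + 984 k + 720} ≠ 0.

s_(k+1) = 5*(k + 3)/((k + 4)**2*(k + 5))
s_(k+1) − s_k = 5*(-(k + 2)*(k + 4)*(k + 5) + (k + 3)**3)/((k + 3)**2*(k + 4)**2*(k + 5))
(s_(k+1) − s_k) − t_k = 5*(3*k + 11)/(k**5 + 19*k**4 + 143*k**3 + 533*k**2 + 984*k + 720)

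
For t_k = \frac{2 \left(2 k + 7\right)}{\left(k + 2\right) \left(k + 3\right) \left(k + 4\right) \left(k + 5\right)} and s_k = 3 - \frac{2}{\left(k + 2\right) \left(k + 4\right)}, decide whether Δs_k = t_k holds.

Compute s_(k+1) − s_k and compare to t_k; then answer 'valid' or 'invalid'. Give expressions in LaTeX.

s_(k+1) = 3 - 2/((k + 3)*(k + 5))
s_(k+1) − s_k = 2*(2*k + 7)/(k**4 + 14*k**3 + 71*k**2 + 154*k + 120)
(s_(k+1) − s_k) − t_k = 0

valid (s_(k+1) − s_k reduces to t_k)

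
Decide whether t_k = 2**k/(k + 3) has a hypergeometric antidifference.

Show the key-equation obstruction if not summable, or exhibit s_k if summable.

t_(k+1)/t_k = 2*(k + 3)/(k + 4).
Take A(k)=2*k + 6, B(k)=k + 4, C(k)=1.
Key eq: (2*k + 6)·f(k+1) = (k + 3)·f(k) + (1).
d = -1 from the (1,1,0) case.
Bound -1 < 0, so the key equation has no polynomial solution.

No — key equation has no polynomial f.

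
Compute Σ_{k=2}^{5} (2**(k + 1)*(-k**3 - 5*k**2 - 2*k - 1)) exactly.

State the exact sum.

Σ = -23128

r(k) = 2*(k**3 + 8*k**2 + 15*k + 9)/(k**3 + 5*k**2 + 2*k + 1) after simplifying.
A = 2, B = 1, C = k**3 + 5*k**2 + 2*k + 1.
Key eq: (2)·f(k+1) = (1)·f(k) + (k**3 + 5*k**2 + 2*k + 1).
Bound: deg f ≤ 3.
Solve for f: f(k) = k**3 - k**2 + 1 (degree 3 ≤ 3).
Then R = B(k−1)f/C = (k**3 - k**2 + 1)/(k**3 + 5*k**2 + 2*k + 1), so s_k = R(k)·t_k = 2**(k + 1)*(-k**3 + k**2 - 1).
Δs = 2**(k + 1)*(-k**3 - 5*k**2 - 2*k - 1), as required.
Sum = s_(6) − s_(2); s_(6) = -23168, s_(2) = -40 ⇒ -23128.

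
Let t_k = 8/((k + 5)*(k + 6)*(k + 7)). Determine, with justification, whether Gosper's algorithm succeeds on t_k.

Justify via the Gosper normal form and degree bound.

Compute t_(k+1)/t_k: get (k + 5)/(k + 8).
So A=k + 5 and B=k + 8, with C=1.
f must satisfy (k + 5)·f(k+1) − (k + 7)·f(k) = 1.
Degrees (1,1,0) ⇒ d ≤ 2.
Match coefficients ⇒ f(k) = k*(k + 11)/60.
So s_k = (B(k−1)f/C)·t_k = (k*(k + 7)*(k + 11)/60)·t_k = 2*k*(k + 11)/(15*(k + 5)*(k + 6)).
Verify: 8/(k**3 + 18*k**2 + 107*k + 210) matches t_k.

Yes. s_k = 2*k*(k + 11)/(15*(k + 5)*(k + 6)).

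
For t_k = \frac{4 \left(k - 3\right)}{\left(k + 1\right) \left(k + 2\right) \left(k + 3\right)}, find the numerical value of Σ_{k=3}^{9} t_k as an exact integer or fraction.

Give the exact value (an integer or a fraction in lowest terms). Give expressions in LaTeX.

Σ = 7/55

Compute t_(k+1)/t_k: get (k - 2)*(k + 1)/((k - 3)*(k + 4)).
So A=k + 1 and B=k + 4, with C=k - 3.
Solve (k + 1)·f(k+1) − (k + 3)·f(k) = k - 3.
d = 2 from the (1,1,1) case.
Solving with deg f ≤ 2: f(k) = -k*(k + 5)/2.
Then R = B(k−1)f/C = -k*(k + 3)*(k + 5)/(2*(k - 3)), so s_k = R(k)·t_k = 2*k*(-k - 5)/((k + 1)*(k + 2)).
Δs = 4*(k - 3)/(k**3 + 6*k**2 + 11*k + 6), as required.
Σ_(k=3)^(9) t_k = s_(10) − s_(3) = -25/11 − (-12/5) = 7/55.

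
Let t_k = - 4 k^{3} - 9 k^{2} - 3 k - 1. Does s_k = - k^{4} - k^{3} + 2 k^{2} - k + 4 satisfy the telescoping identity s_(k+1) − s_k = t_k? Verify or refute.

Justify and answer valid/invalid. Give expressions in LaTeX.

Valid: the claim telescopes to t_k.

s_(k+1) = -k**4 - 5*k**3 - 7*k**2 - 4*k + 3
s_(k+1) − s_k = -4*k**3 - 9*k**2 - 3*k - 1
(s_(k+1) − s_k) − t_k = 0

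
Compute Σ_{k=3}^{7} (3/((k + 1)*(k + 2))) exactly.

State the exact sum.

Σ = 5/12

r(k) = (k + 1)/(k + 3) after simplifying.
Factor: A=k + 1; B=k + 3; C=1.
Need (k + 1)·f(k+1) − (k + 2)·f(k) = 1.
Bound: deg f ≤ 1.
Solve for f: f(k) = k (degree 1 ≤ 1).
Then R = B(k−1)f/C = k*(k + 2), so s_k = R(k)·t_k = 3*k/(k + 1).
Δs = 3/(k**2 + 3*k + 2), as required.
Evaluate s at k=8 and k=3: 8/3 and 9/4; difference 5/12.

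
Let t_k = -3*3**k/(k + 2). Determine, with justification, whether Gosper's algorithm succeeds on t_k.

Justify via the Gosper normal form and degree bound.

Compute t_(k+1)/t_k: get 3*(k + 2)/(k + 3).
A = 3*k + 6, B = k + 3, C = 1.
Set up (3*k + 6)·f(k+1) − (k + 2)·f(k) − (1) = 0.
d = -1 from the (1,1,0) case.
Bound -1 < 0, so the key equation has no polynomial solution.

No — t_k has no hypergeometric antidifference.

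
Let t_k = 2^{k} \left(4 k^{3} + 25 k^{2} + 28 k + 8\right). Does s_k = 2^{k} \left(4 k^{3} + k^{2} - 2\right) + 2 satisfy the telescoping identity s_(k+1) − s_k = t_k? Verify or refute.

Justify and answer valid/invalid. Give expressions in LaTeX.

s_(k+1) = 2*2**k*(4*(k + 1)**3 + (k + 1)**2 - 2) + 2
s_(k+1) − s_k = 2**k*(4*k**3 + 25*k**2 + 28*k + 8)
(s_(k+1) − s_k) − t_k = 0

valid (s_(k+1) − s_k reduces to t_k)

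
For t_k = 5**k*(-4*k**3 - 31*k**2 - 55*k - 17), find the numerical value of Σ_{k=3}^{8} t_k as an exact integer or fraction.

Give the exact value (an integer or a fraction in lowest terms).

r(k) = 5*(4*k**3 + 43*k**2 + 129*k + 107)/(4*k**3 + 31*k**2 + 55*k + 17) after simplifying.
Take A(k)=5, B(k)=1, C(k)=k**3 + 31*k**2/4 + 55*k/4 + 17/4.
Set up (5)·f(k+1) − (1)·f(k) − (k**3 + 31*k**2/4 + 55*k/4 + 17/4) = 0.
d = 3 from the (0,0,3) case.
Coefficient equations give f(k) = (k**3 + 4*k**2 - 2)/4.
So s_k = (B(k−1)f/C)·t_k = ((k**3 + 4*k**2 - 2)/(4*k**3 + 31*k**2 + 55*k + 17))·t_k = 5**k*(-k**3 - 4*k**2 + 2).
s_(k+1) − s_k = 5**k*(-4*k**3 - 31*k**2 - 55*k - 17) = t_k.
Σ_(k=3)^(8) t_k = s_(9) − s_(3) = -2052734375 − (-7625) = -2052726750.

Σ = -2052726750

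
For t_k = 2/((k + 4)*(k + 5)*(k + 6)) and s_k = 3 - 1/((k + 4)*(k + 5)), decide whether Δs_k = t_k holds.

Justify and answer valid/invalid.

s_(k+1) = 3 - 1/((k + 5)*(k + 6))
s_(k+1) − s_k = 2/(k**3 + 15*k**2 + 74*k + 120)
(s_(k+1) − s_k) − t_k = 0

valid; difference matches t_k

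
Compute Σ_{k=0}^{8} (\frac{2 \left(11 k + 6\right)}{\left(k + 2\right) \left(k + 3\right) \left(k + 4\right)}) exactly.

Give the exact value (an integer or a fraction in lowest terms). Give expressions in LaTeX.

Σ = 65/22

Step 1: r(k) = (k + 2)*(11*k + 17)/((k + 5)*(11*k + 6)).
Normal form (A,B,C) = (k + 2, k + 5, k + 6/11).
f must satisfy (k + 2)·f(k+1) − (k + 4)·f(k) = k + 6/11.
From deg A=1, deg B=1, deg C=1: d=2.
Coefficient equations give f(k) = k*(7*k + 2)/33.
Certificate R = B(k−1)f/C = k*(k + 4)*(7*k + 2)/(3*(11*k + 6)) gives s_k = 2*k*(7*k + 2)/(3*(k + 2)*(k + 3)).
Δs = 2*(11*k + 6)/(k**3 + 9*k**2 + 26*k + 24), as required.
Telescoping: Σ = s_(9) − s_(0) = 65/22 − (0) = 65/22.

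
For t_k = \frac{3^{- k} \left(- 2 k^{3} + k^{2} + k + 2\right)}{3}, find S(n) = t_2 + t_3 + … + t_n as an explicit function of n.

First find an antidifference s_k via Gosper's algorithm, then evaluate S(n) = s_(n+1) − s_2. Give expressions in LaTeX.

S(n) = 3^{- n - 2} \left(- 17 \cdot 3^{n} + 3 n^{3} + 12 n^{2} + 21 n + 15\right)

Step 1: r(k) = (k - 2*(k + 1)**3 + (k + 1)**2 + 3)/(3*(-2*k**3 + k**2 + k + 2)).
So A=1/3 and B=1, with C=k**3 - k**2/2 - k/2 - 1.
Solve (1/3)·f(k+1) − (1)·f(k) = k**3 - k**2/2 - k/2 - 1.
d = 3 from the (0,0,3) case.
Coefficient equations give f(k) = -3*(k**3 + k**2 + 2*k + 1)/2.
Certificate R = B(k−1)f/C = -3*(k**3 + k**2 + 2*k + 1)/(2*k**3 - k**2 - k - 2) gives s_k = (k**3 + k**2 + 2*k + 1)/3**k.
Check: Δs_k = (-2*k**3 + k**2 + k + 2)/(3*3**k). ✓
s_(n+1) = 3**(-n - 1)*(n**3 + 4*n**2 + 7*n + 5) and s_(2) = 17/9, so S(n) = 3**(-n - 2)*(-17*3**n + 3*n**3 + 12*n**2 + 21*n + 15).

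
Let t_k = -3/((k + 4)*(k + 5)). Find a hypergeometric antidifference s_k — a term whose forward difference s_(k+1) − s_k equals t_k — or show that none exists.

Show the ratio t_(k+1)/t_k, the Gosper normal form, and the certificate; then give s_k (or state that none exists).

Ratio r(k) = (k + 4)/(k + 6).
Gosper form: A/B · C(k+1)/C(k) with A=k + 4, B=k + 6, C=1.
Need (k + 4)·f(k+1) − (k + 5)·f(k) = 1.
Degrees (1,1,0) ⇒ d ≤ 1.
Solving with deg f ≤ 1: f(k) = k/4.
Then R = B(k−1)f/C = k*(k + 5)/4, so s_k = R(k)·t_k = -3*k/(4*k + 16).
Verify: -3/(k**2 + 9*k + 20) matches t_k.

s_k = -3*k/(4*k + 16)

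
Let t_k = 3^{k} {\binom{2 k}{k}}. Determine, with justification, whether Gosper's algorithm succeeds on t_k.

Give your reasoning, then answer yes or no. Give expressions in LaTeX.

Step 1: r(k) = 6*(2*k + 1)/(k + 1).
Take A(k)=12*k + 6, B(k)=k + 1, C(k)=1.
f must satisfy (12*k + 6)·f(k+1) − (k)·f(k) = 1.
From deg A=1, deg B=1, deg C=0: d=-1.
Negative degree bound (-1): no f exists, t_k not Gosper-summable.

No. Not Gosper-summable.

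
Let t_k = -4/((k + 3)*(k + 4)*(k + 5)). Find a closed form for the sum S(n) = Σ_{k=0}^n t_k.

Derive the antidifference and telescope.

S(n) = (-n**2 - 9*n - 8)/(6*(n**2 + 9*n + 20))

r(k) = (k + 3)/(k + 6) after simplifying.
So A=k + 3 and B=k + 6, with C=1.
f must satisfy (k + 3)·f(k+1) − (k + 5)·f(k) = 1.
deg f ≤ 2 (via 1,1,0).
Match coefficients ⇒ f(k) = k*(k + 7)/24.
So s_k = (B(k−1)f/C)·t_k = (k*(k + 5)*(k + 7)/24)·t_k = k*(-k - 7)/(6*(k + 3)*(k + 4)).
Δs = -4/(k**3 + 12*k**2 + 47*k + 60), as required.
Evaluate: s_(n+1) = (-n**2 - 9*n - 8)/(6*(n**2 + 9*n + 20)); subtract s_(0) = 0 ⇒ S(n) = (-n**2 - 9*n - 8)/(6*(n**2 + 9*n + 20)).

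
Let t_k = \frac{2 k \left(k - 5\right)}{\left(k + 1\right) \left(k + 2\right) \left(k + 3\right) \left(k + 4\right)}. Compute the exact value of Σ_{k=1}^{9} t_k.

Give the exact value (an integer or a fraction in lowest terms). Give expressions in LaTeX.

t_(k+1)/t_k = (k - 4)*(k + 1)**2/(k*(k - 5)*(k + 5)).
Gosper form: A/B · C(k+1)/C(k) with A=k + 1, B=k + 5, C=k**2 - 5*k.
Need (k + 1)·f(k+1) − (k + 4)·f(k) = k**2 - 5*k.
d = 3 from the (1,1,2) case.
Match coefficients ⇒ f(k) = -k*(k - 1).
Certificate R = B(k−1)f/C = -(k - 1)*(k + 4)/(k - 5) gives s_k = -2*k*(k - 1)/((k + 1)*(k + 2)*(k + 3)).
Δs = 2*k*(k - 5)/(k**4 + 10*k**3 + 35*k**2 + 50*k + 24), as required.
Telescoping: Σ = s_(10) − s_(1) = -15/143 − (0) = -15/143.

Σ = -15/143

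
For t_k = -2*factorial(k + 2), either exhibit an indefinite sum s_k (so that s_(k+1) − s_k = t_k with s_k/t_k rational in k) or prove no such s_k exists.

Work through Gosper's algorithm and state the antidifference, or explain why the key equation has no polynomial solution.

no hypergeometric antidifference exists

Compute t_(k+1)/t_k: get k + 3.
So A=k + 3 and B=1, with C=1.
Key eq: (k + 3)·f(k+1) = (1)·f(k) + (1).
Bound: deg f ≤ -1.
Bound -1 < 0, so the key equation has no polynomial solution.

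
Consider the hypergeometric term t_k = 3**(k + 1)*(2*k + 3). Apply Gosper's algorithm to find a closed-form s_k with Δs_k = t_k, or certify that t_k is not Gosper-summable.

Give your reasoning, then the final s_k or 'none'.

s_k = 3**(k + 1)*k

r(k) = 3*(2*k + 5)/(2*k + 3) after simplifying.
Normal form (A,B,C) = (3, 1, k + 3/2).
f must satisfy (3)·f(k+1) − (1)·f(k) = k + 3/2.
deg f ≤ 1 (via 0,0,1).
Coefficient equations give f(k) = k/2.
Certificate R = B(k−1)f/C = k/(2*k + 3) gives s_k = 3**(k + 1)*k.
s_(k+1) − s_k = 3**(k + 1)*(2*k + 3) = t_k.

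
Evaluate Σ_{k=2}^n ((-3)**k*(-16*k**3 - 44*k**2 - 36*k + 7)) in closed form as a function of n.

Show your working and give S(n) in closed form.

S(n) = -12*(-3)**n*n**3 - 42*(-3)**n*n**2 - 39*(-3)**n*n + 3*(-3)**n - 270

Ratio r(k) = 3*(-16*k**3 - 92*k**2 - 172*k - 89)/(16*k**3 + 44*k**2 + 36*k - 7).
Gosper form: A/B · C(k+1)/C(k) with A=-3, B=1, C=k**3 + 11*k**2/4 + 9*k/4 - 7/16.
Key eq: (-3)·f(k+1) = (1)·f(k) + (k**3 + 11*k**2/4 + 9*k/4 - 7/16).
Degrees (0,0,3) ⇒ d ≤ 3.
Coefficient equations give f(k) = -(4*k**3 + 2*k**2 - 3*k - 4)/16.
Certificate R = B(k−1)f/C = -(4*k**3 + 2*k**2 - 3*k - 4)/(16*k**3 + 44*k**2 + 36*k - 7) gives s_k = (-3)**k*(4*k**3 + 2*k**2 - 3*k - 4).
Δs = (-3)**k*(-16*k**3 - 44*k**2 - 36*k + 7), as required.
Telescope: S(n) = s_(n+1) − s_(2) = (-3)**(n + 1)*(4*n**3 + 14*n**2 + 13*n - 1) − (270) = -12*(-3)**n*n**3 - 42*(-3)**n*n**2 - 39*(-3)**n*n + 3*(-3)**n - 270.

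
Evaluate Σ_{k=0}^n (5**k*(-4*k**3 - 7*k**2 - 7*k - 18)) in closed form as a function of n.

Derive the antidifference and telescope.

Compute t_(k+1)/t_k: get 5*(4*k**3 + 19*k**2 + 33*k + 36)/(4*k**3 + 7*k**2 + 7*k + 18).
Normal form (A,B,C) = (5, 1, k**3 + 7*k**2/4 + 7*k/4 + 9/2).
Set up (5)·f(k+1) − (1)·f(k) − (k**3 + 7*k**2/4 + 7*k/4 + 9/2) = 0.
Bound: deg f ≤ 3.
Solving with deg f ≤ 3: f(k) = (k**3 - 2*k**2 + 3*k + 2)/4.
Then R = B(k−1)f/C = (k**3 - 2*k**2 + 3*k + 2)/((k + 2)*(4*k**2 - k + 9)), so s_k = R(k)·t_k = 5**k*(-k**3 + 2*k**2 - 3*k - 2).
s_(k+1) − s_k = 5**k*(-4*k**3 - 7*k**2 - 7*k - 18) = t_k.
Telescope: S(n) = s_(n+1) − s_(0) = 5**(n + 1)*(-n**3 - n**2 - 2*n - 4) − (-2) = -5*5**n*n**3 - 5*5**n*n**2 - 10*5**n*n - 20*5**n + 2.

S(n) = -5*5**n*n**3 - 5*5**n*n**2 - 10*5**n*n - 20*5**n + 2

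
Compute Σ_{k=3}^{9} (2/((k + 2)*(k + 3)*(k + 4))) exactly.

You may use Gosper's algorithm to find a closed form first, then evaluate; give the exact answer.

Compute t_(k+1)/t_k: get (k + 2)/(k + 5).
Normal form (A,B,C) = (k + 2, k + 5, 1).
Need (k + 2)·f(k+1) − (k + 4)·f(k) = 1.
deg f ≤ 2 (via 1,1,0).
Solve for f: f(k) = k*(k + 5)/12 (degree 2 ≤ 2).
Certificate R = B(k−1)f/C = k*(k + 4)*(k + 5)/12 gives s_k = k*(k + 5)/(6*(k + 2)*(k + 3)).
Check: Δs_k = 2/(k**3 + 9*k**2 + 26*k + 24). ✓
Telescoping: Σ = s_(10) − s_(3) = 25/156 − (2/15) = 7/260.

Σ = 7/260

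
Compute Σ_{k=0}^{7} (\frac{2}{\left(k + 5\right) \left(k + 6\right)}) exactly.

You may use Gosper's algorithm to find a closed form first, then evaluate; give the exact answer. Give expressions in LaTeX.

Σ = 16/65

Step 1: r(k) = (k + 5)/(k + 7).
So A=k + 5 and B=k + 7, with C=1.
Set up (k + 5)·f(k+1) − (k + 6)·f(k) − (1) = 0.
d = 1 from the (1,1,0) case.
Match coefficients ⇒ f(k) = k/5.
Then R = B(k−1)f/C = k*(k + 6)/5, so s_k = R(k)·t_k = 2*k/(5*(k + 5)).
Δs = 2/(k**2 + 11*k + 30), as required.
Telescoping: Σ = s_(8) − s_(0) = 16/65 − (0) = 16/65.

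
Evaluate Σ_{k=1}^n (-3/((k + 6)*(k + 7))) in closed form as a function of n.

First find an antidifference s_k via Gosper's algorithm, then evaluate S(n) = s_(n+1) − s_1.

S(n) = -3*n/(7*n + 49)

Step 1: r(k) = (k + 6)/(k + 8).
Gosper form: A/B · C(k+1)/C(k) with A=k + 6, B=k + 8, C=1.
Solve (k + 6)·f(k+1) − (k + 7)·f(k) = 1.
deg f ≤ 1 (via 1,1,0).
Match coefficients ⇒ f(k) = k/6.
Then R = B(k−1)f/C = k*(k + 7)/6, so s_k = R(k)·t_k = -k/(2*k + 12).
Δs = -3/(k**2 + 13*k + 42), as required.
s_(n+1) = (-n - 1)/(2*(n + 7)) and s_(1) = -1/14, so S(n) = -3*n/(7*n + 49).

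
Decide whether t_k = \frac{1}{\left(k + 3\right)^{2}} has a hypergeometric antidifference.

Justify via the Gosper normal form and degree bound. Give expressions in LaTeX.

No — key equation has no polynomial f.

r(k) = (k + 3)**2/(k + 4)**2 after simplifying.
Take A(k)=k**2 + 6*k + 9, B(k)=k**2 + 8*k + 16, C(k)=1.
Need (k**2 + 6*k + 9)·f(k+1) − (k**2 + 6*k + 9)·f(k) = 1.
Degrees (2,2,0) ⇒ d ≤ 0.
Write f(k) = c0. Then LHS − RHS = -1, requiring -1 = 0: contradictory. No certificate.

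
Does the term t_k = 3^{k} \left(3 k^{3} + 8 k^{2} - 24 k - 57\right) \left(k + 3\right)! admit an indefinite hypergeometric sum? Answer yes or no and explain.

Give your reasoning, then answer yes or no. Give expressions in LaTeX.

Yes. s_k = 3^{k} \left(k^{2} - 3 k - 3\right) \left(k + 3\right)!.

t_(k+1)/t_k = 3*(3*k**4 + 29*k**3 + 69*k**2 - 66*k - 280)/(3*k**3 + 8*k**2 - 24*k - 57).
So A=3*k + 12 and B=1, with C=k**3 + 8*k**2/3 - 8*k - 19.
Set up (3*k + 12)·f(k+1) − (1)·f(k) − (k**3 + 8*k**2/3 - 8*k - 19) = 0.
Bound: deg f ≤ 2.
Solve for f: f(k) = (k**2 - 3*k - 3)/3 (degree 2 ≤ 2).
So s_k = (B(k−1)f/C)·t_k = ((k**2 - 3*k - 3)/(3*k**3 + 8*k**2 - 24*k - 57))·t_k = 3**k*(k**2 - 3*k - 3)*factorial(k + 3).
Δs = 3**k*(3*k**3 + 8*k**2 - 24*k - 57)*factorial(k + 3), as required.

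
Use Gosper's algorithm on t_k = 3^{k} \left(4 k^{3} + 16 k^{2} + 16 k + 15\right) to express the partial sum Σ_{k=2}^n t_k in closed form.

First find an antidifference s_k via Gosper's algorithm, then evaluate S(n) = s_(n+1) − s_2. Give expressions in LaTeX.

t_(k+1)/t_k = 3*(4*k**3 + 28*k**2 + 60*k + 51)/(4*k**3 + 16*k**2 + 16*k + 15).
Gosper form: A/B · C(k+1)/C(k) with A=3, B=1, C=k**3 + 4*k**2 + 4*k + 15/4.
Key eq: (3)·f(k+1) = (1)·f(k) + (k**3 + 4*k**2 + 4*k + 15/4).
Bound: deg f ≤ 3.
Solving with deg f ≤ 3: f(k) = (2*k**3 - k**2 + 2*k + 3)/4.
Certificate R = B(k−1)f/C = (2*k**3 - k**2 + 2*k + 3)/(4*k**3 + 16*k**2 + 16*k + 15) gives s_k = 3**k*(2*k**3 - k**2 + 2*k + 3).
Check: Δs_k = 3**k*(4*k**3 + 16*k**2 + 16*k + 15). ✓
s_(n+1) = 3**(n + 1)*(2*n**3 + 5*n**2 + 6*n + 6) and s_(2) = 171, so S(n) = 6*3**n*n**3 + 15*3**n*n**2 + 18*3**n*n + 18*3**n - 171.

S(n) = 6 \cdot 3^{n} n^{3} + 15 \cdot 3^{n} n^{2} + 18 \cdot 3^{n} n + 18 \cdot 3^{n} - 171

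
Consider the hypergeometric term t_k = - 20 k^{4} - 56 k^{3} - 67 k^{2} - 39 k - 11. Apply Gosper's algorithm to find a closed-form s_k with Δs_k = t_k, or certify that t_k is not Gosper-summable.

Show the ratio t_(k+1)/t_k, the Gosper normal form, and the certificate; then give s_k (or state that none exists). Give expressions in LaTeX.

Step 1: r(k) = (20*k**4 + 136*k**3 + 355*k**2 + 421*k + 193)/(20*k**4 + 56*k**3 + 67*k**2 + 39*k + 11).
A = 1, B = 1, C = k**4 + 14*k**3/5 + 67*k**2/20 + 39*k/20 + 11/20.
Need (1)·f(k+1) − (1)·f(k) = k**4 + 14*k**3/5 + 67*k**2/20 + 39*k/20 + 11/20.
Bound: deg f ≤ 5.
Solving with deg f ≤ 5: f(k) = k*(4*k**4 + 4*k**3 + k**2 + 2)/20.
So s_k = (B(k−1)f/C)·t_k = (k*(4*k**4 + 4*k**3 + k**2 + 2)/(20*k**4 + 56*k**3 + 67*k**2 + 39*k + 11))·t_k = k*(-4*k**4 - 4*k**3 - k**2 - 2).
Δs = -20*k**4 - 56*k**3 - 67*k**2 - 39*k - 11, as required.

s_k = k \left(- 4 k^{4} - 4 k^{3} - k^{2} - 2\right)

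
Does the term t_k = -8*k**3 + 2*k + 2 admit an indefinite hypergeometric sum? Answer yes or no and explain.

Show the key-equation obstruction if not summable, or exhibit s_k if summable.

Ratio r(k) = (k - 4*(k + 1)**3 + 2)/(-4*k**3 + k + 1).
Normal form (A,B,C) = (1, 1, k**3 - k/4 - 1/4).
Key eq: (1)·f(k+1) = (1)·f(k) + (k**3 - k/4 - 1/4).
From deg A=0, deg B=0, deg C=3: d=4.
Match coefficients ⇒ f(k) = k*(2*k**3 - 4*k**2 + k - 1)/8.
R(k) = B(k−1)·f(k)/C(k) = k*(2*k**3 - 4*k**2 + k - 1)/(2*(4*k**3 - k - 1)); s_k = R·t_k = k*(-2*k**3 + 4*k**2 - k + 1).
s_(k+1) − s_k = -8*k**3 + 2*k + 2 = t_k.

Yes. s_k = k*(-2*k**3 + 4*k**2 - k + 1).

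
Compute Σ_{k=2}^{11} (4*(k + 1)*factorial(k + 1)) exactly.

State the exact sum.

Σ = 24908083176

Ratio r(k) = (k + 2)**2/(k + 1).
Gosper form: A/B · C(k+1)/C(k) with A=k + 2, B=1, C=k + 1.
Key eq: (k + 2)·f(k+1) = (1)·f(k) + (k + 1).
Degrees (1,0,1) ⇒ d ≤ 0.
Match coefficients ⇒ f(k) = 1.
Get s_k = R·t_k = 4*factorial(k + 1) with R(k) = B(k−1)f(k)/C(k) = 1/(k + 1).
Check: Δs_k = 4*(k + 1)*factorial(k + 1). ✓
Evaluate s at k=12 and k=2: 24908083200 and 24; difference 24908083176.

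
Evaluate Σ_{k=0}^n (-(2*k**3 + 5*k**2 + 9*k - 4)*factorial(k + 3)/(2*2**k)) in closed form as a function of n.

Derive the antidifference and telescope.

S(n) = -2**(-n - 1)*(n + 1)*(2*n - 1)*factorial(n + 4)

Compute t_(k+1)/t_k: get (2*k**4 + 19*k**3 + 69*k**2 + 112*k + 48)/(2*(2*k**3 + 5*k**2 + 9*k - 4)).
Factor: A=k/2 + 2; B=1; C=k**3 + 5*k**2/2 + 9*k/2 - 2.
f must satisfy (k/2 + 2)·f(k+1) − (1)·f(k) = k**3 + 5*k**2/2 + 9*k/2 - 2.
d = 2 from the (1,0,3) case.
Coefficient equations give f(k) = k*(2*k - 3).
So s_k = (B(k−1)f/C)·t_k = (2*k*(2*k - 3)/(2*k**3 + 5*k**2 + 9*k - 4))·t_k = -k*(2*k - 3)*factorial(k + 3)/2**k.
Δs = -(2*k**3 + 5*k**2 + 9*k - 4)*factorial(k + 3)/(2*2**k), as required.
s_(n+1) = -2**(-n - 1)*(n + 1)*(2*n - 1)*factorial(n + 4) and s_(0) = 0, so S(n) = -2**(-n - 1)*(n + 1)*(2*n - 1)*factorial(n + 4).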